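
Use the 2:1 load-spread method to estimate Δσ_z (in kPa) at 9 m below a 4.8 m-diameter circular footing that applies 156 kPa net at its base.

Δσ_z ≈ 18.9 kPa

By the 2:1 method the load spreads at 1 horizontal : 2 vertical, so at depth z the loaded area has grown by z in each plan dimension:
Δσ ≈ qD²/(D+z)² = 156×4.8²/(4.8+9)² = 18.873 kPa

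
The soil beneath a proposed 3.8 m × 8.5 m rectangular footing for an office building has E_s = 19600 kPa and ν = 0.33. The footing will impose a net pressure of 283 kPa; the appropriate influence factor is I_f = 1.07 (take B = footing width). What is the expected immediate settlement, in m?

S_e ≈ 0.0523 m

Immediate (elastic) settlement: S_e = q·B·(1−ν²)/E_s · I_f.
S_e = 283 × 3.8 × (1 − 0.33²) / 19600 × 1.07
    = 283 × 3.8 × 0.8911 / 19600 × 1.07
    = 0.05231 m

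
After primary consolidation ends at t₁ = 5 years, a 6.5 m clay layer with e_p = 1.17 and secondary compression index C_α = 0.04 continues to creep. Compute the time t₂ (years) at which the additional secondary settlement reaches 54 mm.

t₂ ≈ 14.1 years

S_s = C_α·H/(1+e_p)·log₁₀(t₂/t₁) ⇒ log₁₀(t₂/t₁) = S_s·(1+e_p)/(C_α·H).
log₁₀(t₂/t₁) = 0.054 × (1+1.17) / (0.04×6.5) = 0.4507
t₂ = t₁ × 10^0.4507 = 5 × 2.823 = 14.11 years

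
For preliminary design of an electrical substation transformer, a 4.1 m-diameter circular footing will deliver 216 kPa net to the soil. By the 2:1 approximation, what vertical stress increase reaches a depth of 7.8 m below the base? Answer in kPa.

Δσ_z ≈ 25.6 kPa

By the 2:1 method the load spreads at 1 horizontal : 2 vertical, so at depth z the loaded area has grown by z in each plan dimension:
Δσ ≈ qD²/(D+z)² = 216×4.1²/(4.1+7.8)² = 25.641 kPa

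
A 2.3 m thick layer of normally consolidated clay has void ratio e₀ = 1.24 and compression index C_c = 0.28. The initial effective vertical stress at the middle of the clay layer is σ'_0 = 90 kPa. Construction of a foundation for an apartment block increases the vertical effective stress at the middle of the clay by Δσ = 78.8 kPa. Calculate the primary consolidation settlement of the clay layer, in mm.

S_c ≈ 78.5 mm

Final effective stress: σ'_f = σ'_0 + Δσ = 90 + 78.8 = 168.8 kPa.
Normally consolidated clay, so the full stress increment lies on the virgin compression line:
S_c = C_c·H/(1+e₀)·log₁₀(σ'_f/σ'_0) = 0.28×2.3/(1+1.24)×log₁₀(168.8/90)
    = 0.2875 × 0.27313 = 0.07852 m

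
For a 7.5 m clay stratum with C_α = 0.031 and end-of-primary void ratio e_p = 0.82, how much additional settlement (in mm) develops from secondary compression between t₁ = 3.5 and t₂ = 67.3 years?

S_s ≈ 164 mm

Secondary compression: S_s = C_α·H/(1+e_p)·log₁₀(t₂/t₁)
S_s = 0.031×7.5/(1+0.82)×log₁₀(67.3/3.5)
    = 0.1277 × 1.284 = 0.164 m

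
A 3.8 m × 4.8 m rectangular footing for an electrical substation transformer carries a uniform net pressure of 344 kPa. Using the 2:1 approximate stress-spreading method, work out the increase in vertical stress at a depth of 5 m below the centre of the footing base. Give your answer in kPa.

Δσ_z ≈ 72.8 kPa

By the 2:1 method the load spreads at 1 horizontal : 2 vertical, so at depth z the loaded area has grown by z in each plan dimension:
Δσ = qBL/((B+z)(L+z)) = 344×3.8×4.8/((3.8+5)(4.8+5)) = 72.757 kPa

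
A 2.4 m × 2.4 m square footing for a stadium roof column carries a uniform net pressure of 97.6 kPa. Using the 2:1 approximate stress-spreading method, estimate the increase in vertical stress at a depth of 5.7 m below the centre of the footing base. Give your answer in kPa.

By the 2:1 method the load spreads at 1 horizontal : 2 vertical, so at depth z the loaded area has grown by z in each plan dimension:
Δσ = qBL/((B+z)(L+z)) = 97.6×2.4×2.4/((2.4+5.7)(2.4+5.7)) = 8.5684 kPa

Δσ_z ≈ 8.57 kPa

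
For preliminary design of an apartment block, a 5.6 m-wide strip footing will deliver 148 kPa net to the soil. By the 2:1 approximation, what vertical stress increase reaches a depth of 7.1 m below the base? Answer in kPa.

By the 2:1 method the load spreads at 1 horizontal : 2 vertical, so at depth z the loaded area has grown by z in each plan dimension:
Δσ = qB/(B+z) = 148×5.6/(5.6+7.1) = 65.26 kPa

Δσ_z ≈ 65.3 kPa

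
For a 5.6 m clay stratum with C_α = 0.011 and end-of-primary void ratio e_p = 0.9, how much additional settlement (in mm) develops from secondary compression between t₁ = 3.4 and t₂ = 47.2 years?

S_s ≈ 37 mm

Secondary compression: S_s = C_α·H/(1+e_p)·log₁₀(t₂/t₁)
S_s = 0.011×5.6/(1+0.9)×log₁₀(47.2/3.4)
    = 0.03242 × 1.142 = 0.03704 m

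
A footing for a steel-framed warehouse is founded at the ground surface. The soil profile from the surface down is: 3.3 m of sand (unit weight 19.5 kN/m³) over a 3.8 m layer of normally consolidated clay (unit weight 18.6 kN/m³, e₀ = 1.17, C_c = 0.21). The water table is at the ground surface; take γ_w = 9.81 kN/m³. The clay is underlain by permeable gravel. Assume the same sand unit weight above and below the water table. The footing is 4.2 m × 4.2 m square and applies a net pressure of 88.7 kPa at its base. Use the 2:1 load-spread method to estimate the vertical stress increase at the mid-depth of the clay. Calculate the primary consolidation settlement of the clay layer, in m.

Mid-depth of clay below the ground surface: z = 3.3 + 3.8/2 = 5.2 m.
Total vertical stress at mid-clay: σ_v = 19.5×3.3 + 18.6×1.9 = 99.69 kPa.
Pore pressure: u = 9.81×(5.2 − 0) = 51.012 kPa.
Initial effective stress: σ'_0 = σ_v − u = 99.69 − 51.012 = 48.678 kPa.
Stress increase at mid-clay by the 2:1 spreading method:
Δσ = qBL/((B+z)(L+z)) = 88.7×4.2×4.2/((4.2+5.2)(4.2+5.2)) = 17.708 kPa
Final effective stress: σ'_f = σ'_0 + Δσ = 48.678 + 17.708 = 66.386 kPa.
Normally consolidated clay, so the full stress increment lies on the virgin compression line:
S_c = C_c·H/(1+e₀)·log₁₀(σ'_f/σ'_0) = 0.21×3.8/(1+1.17)×log₁₀(66.386/48.678)
    = 0.36774 × 0.13474 = 0.04955 m

S_c ≈ 0.0495 m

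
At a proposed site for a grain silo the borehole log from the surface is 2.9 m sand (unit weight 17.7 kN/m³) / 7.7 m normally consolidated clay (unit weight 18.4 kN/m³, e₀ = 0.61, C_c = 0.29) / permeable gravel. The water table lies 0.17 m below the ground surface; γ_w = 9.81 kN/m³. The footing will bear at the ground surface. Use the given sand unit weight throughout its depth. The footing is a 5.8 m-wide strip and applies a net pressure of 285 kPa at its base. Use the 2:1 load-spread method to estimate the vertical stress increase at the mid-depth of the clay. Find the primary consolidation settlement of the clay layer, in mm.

Mid-depth of clay below the ground surface: z = 2.9 + 7.7/2 = 6.75 m.
Total vertical stress at mid-clay: σ_v = 17.7×2.9 + 18.4×3.85 = 122.17 kPa.
Pore pressure: u = 9.81×(6.75 − 0.17) = 64.55 kPa.
Initial effective stress: σ'_0 = σ_v − u = 122.17 − 64.55 = 57.62 kPa.
Stress increase at mid-clay by the 2:1 spreading method:
Δσ = qB/(B+z) = 285×5.8/(5.8+6.75) = 131.71 kPa
Final effective stress: σ'_f = σ'_0 + Δσ = 57.62 + 131.71 = 189.33 kPa.
Normally consolidated clay, so the full stress increment lies on the virgin compression line:
S_c = C_c·H/(1+e₀)·log₁₀(σ'_f/σ'_0) = 0.29×7.7/(1+0.61)×log₁₀(189.33/57.62)
    = 1.387 × 0.51665 = 0.7166 m

S_c ≈ 717 mm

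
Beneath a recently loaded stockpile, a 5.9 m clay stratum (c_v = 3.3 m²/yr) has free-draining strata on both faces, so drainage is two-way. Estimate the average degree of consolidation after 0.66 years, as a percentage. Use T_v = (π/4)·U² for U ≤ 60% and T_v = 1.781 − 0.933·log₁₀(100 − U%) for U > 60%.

U ≈ 56.4 %

Drainage path length: H_d = H/2 = 2.95 m (double drainage).
T_v = c_v·t/H_d² = 3.3×0.66/2.95² = 0.25027.
T_v = 0.25027 corresponds to the U ≤ 60% branch:
U = √(4T_v/π) = 0.5645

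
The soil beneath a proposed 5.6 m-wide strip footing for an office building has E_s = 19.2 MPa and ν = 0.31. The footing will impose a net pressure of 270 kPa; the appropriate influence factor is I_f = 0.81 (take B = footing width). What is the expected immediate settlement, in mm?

Immediate (elastic) settlement: S_e = q·B·(1−ν²)/E_s · I_f.
E_s = 19.2 MPa = 19200 kPa.
S_e = 270 × 5.6 × (1 − 0.31²) / 19200 × 0.81
    = 270 × 5.6 × 0.9039 / 19200 × 0.81
    = 0.05766 m = 57.66 mm

S_e ≈ 57.7 mm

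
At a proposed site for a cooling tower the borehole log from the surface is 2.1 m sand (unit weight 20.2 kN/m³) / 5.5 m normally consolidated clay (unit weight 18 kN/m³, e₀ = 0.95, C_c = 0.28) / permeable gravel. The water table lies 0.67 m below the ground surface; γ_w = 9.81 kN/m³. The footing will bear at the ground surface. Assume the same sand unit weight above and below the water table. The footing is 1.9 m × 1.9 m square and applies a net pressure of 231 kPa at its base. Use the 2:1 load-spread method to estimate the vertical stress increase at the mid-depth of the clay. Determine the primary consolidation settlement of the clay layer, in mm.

S_c ≈ 105 mm

Mid-depth of clay below the ground surface: z = 2.1 + 5.5/2 = 4.85 m.
Total vertical stress at mid-clay: σ_v = 20.2×2.1 + 18×2.75 = 91.92 kPa.
Pore pressure: u = 9.81×(4.85 − 0.67) = 41.006 kPa.
Initial effective stress: σ'_0 = σ_v − u = 91.92 − 41.006 = 50.914 kPa.
Stress increase at mid-clay by the 2:1 spreading method:
Δσ = qBL/((B+z)(L+z)) = 231×1.9×1.9/((1.9+4.85)(1.9+4.85)) = 18.303 kPa
Final effective stress: σ'_f = σ'_0 + Δσ = 50.914 + 18.303 = 69.217 kPa.
Normally consolidated clay, so the full stress increment lies on the virgin compression line:
S_c = C_c·H/(1+e₀)·log₁₀(σ'_f/σ'_0) = 0.28×5.5/(1+0.95)×log₁₀(69.217/50.914)
    = 0.78974 × 0.13338 = 0.1053 m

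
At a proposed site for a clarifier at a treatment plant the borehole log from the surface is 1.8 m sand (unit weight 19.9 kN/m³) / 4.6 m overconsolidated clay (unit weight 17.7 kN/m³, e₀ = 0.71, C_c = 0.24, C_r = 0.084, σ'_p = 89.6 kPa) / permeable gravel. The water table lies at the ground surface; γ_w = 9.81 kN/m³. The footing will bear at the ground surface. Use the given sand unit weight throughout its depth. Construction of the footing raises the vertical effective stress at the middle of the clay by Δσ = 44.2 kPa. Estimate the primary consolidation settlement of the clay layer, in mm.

S_c ≈ 78.1 mm

Mid-depth of clay below the ground surface: z = 1.8 + 4.6/2 = 4.1 m.
Total vertical stress at mid-clay: σ_v = 19.9×1.8 + 17.7×2.3 = 76.53 kPa.
Pore pressure: u = 9.81×(4.1 − 0) = 40.221 kPa.
Initial effective stress: σ'_0 = σ_v − u = 76.53 − 40.221 = 36.309 kPa.
Final effective stress: σ'_f = 36.309 + 44.2 = 80.509 kPa.
σ'_f = 80.509 ≤ σ'_p = 89.6 kPa, so the clay remains overconsolidated and only the recompression index applies:
S_c = C_r·H/(1+e₀)·log₁₀(σ'_f/σ'_0) = 0.084×4.6/1.71×log₁₀(80.509/36.309)
    = 0.22597 × 0.34583 = 0.07815 m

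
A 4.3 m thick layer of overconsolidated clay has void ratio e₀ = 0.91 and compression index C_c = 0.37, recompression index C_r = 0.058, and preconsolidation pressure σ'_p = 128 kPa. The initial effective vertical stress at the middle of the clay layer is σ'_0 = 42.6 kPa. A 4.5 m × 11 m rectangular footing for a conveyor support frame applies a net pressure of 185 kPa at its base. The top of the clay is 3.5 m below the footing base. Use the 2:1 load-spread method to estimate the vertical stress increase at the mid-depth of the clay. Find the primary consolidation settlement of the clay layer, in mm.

S_c ≈ 46.5 mm

Mid-depth of clay below the footing base: z = 3.5 + 4.3/2 = 5.65 m.
Stress increase at mid-clay by the 2:1 spreading method:
Δσ = qBL/((B+z)(L+z)) = 185×4.5×11/((4.5+5.65)(11+5.65)) = 54.187 kPa
Final effective stress: σ'_f = 42.6 + 54.187 = 96.787 kPa.
σ'_f = 96.787 ≤ σ'_p = 128 kPa, so the clay remains overconsolidated and only the recompression index applies:
S_c = C_r·H/(1+e₀)·log₁₀(σ'_f/σ'_0) = 0.058×4.3/1.91×log₁₀(96.787/42.6)
    = 0.13058 × 0.35641 = 0.04654 m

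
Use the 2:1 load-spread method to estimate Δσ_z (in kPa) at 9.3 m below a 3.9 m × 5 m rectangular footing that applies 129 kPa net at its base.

By the 2:1 method the load spreads at 1 horizontal : 2 vertical, so at depth z the loaded area has grown by z in each plan dimension:
Δσ = qBL/((B+z)(L+z)) = 129×3.9×5/((3.9+9.3)(5+9.3)) = 13.326 kPa

Δσ_z ≈ 13.3 kPa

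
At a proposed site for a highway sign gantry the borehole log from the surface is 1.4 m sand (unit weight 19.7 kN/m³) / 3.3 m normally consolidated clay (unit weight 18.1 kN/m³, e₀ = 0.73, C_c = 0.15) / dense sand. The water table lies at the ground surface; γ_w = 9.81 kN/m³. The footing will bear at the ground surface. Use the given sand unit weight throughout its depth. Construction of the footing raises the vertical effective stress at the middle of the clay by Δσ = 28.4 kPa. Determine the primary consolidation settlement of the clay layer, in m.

Mid-depth of clay below the ground surface: z = 1.4 + 3.3/2 = 3.05 m.
Total vertical stress at mid-clay: σ_v = 19.7×1.4 + 18.1×1.65 = 57.445 kPa.
Pore pressure: u = 9.81×(3.05 − 0) = 29.921 kPa.
Initial effective stress: σ'_0 = σ_v − u = 57.445 − 29.921 = 27.524 kPa.
Final effective stress: σ'_f = σ'_0 + Δσ = 27.524 + 28.4 = 55.924 kPa.
Normally consolidated clay, so the full stress increment lies on the virgin compression line:
S_c = C_c·H/(1+e₀)·log₁₀(σ'_f/σ'_0) = 0.15×3.3/(1+0.73)×log₁₀(55.924/27.524)
    = 0.28613 × 0.30789 = 0.0881 m

S_c ≈ 0.0881 m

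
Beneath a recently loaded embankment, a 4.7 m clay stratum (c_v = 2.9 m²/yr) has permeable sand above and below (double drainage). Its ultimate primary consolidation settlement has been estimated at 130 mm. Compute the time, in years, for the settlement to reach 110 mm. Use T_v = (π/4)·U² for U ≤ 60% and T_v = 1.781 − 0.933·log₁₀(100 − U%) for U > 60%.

t ≈ 1.28 years

Drainage path length: H_d = H/2 = 2.35 m (double drainage).
U = S(t)/S_ult = 110/130 = 0.8462.
U > 60%: T_v = 1.781 − 0.933·log₁₀(100 − 84.615) = 0.67345.
t = T_v·H_d²/c_v = 0.67345×2.35²/2.9 = 1.282 years.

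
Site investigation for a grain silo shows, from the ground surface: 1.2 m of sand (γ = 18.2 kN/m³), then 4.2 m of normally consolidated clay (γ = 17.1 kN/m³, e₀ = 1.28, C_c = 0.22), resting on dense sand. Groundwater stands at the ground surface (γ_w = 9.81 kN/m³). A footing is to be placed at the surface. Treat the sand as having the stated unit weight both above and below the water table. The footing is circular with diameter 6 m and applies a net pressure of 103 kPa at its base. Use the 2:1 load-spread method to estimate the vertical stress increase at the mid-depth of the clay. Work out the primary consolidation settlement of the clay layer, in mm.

Mid-depth of clay below the ground surface: z = 1.2 + 4.2/2 = 3.3 m.
Total vertical stress at mid-clay: σ_v = 18.2×1.2 + 17.1×2.1 = 57.75 kPa.
Pore pressure: u = 9.81×(3.3 − 0) = 32.373 kPa.
Initial effective stress: σ'_0 = σ_v − u = 57.75 − 32.373 = 25.377 kPa.
Stress increase at mid-clay by the 2:1 spreading method:
Δσ ≈ qD²/(D+z)² = 103×6²/(6+3.3)² = 42.872 kPa
Final effective stress: σ'_f = σ'_0 + Δσ = 25.377 + 42.872 = 68.249 kPa.
Normally consolidated clay, so the full stress increment lies on the virgin compression line:
S_c = C_c·H/(1+e₀)·log₁₀(σ'_f/σ'_0) = 0.22×4.2/(1+1.28)×log₁₀(68.249/25.377)
    = 0.40526 × 0.42966 = 0.1741 m

S_c ≈ 174 mm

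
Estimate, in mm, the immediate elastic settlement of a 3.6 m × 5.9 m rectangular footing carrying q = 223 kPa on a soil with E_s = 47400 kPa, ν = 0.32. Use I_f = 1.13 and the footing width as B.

S_e ≈ 17.2 mm

Immediate (elastic) settlement: S_e = q·B·(1−ν²)/E_s · I_f.
S_e = 223 × 3.6 × (1 − 0.32²) / 47400 × 1.13
    = 223 × 3.6 × 0.8976 / 47400 × 1.13
    = 0.01718 m = 17.18 mm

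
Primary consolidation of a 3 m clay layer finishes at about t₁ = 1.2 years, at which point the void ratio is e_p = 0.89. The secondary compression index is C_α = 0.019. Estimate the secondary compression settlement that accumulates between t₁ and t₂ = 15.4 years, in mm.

Secondary compression: S_s = C_α·H/(1+e_p)·log₁₀(t₂/t₁)
S_s = 0.019×3/(1+0.89)×log₁₀(15.4/1.2)
    = 0.03016 × 1.108 = 0.03343 m

S_s ≈ 33.4 mm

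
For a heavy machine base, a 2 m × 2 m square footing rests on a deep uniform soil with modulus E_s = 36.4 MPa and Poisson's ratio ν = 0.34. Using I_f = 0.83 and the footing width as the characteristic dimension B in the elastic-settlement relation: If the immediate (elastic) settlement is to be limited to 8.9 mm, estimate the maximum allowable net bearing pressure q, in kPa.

q ≈ 221 kPa

E_s = 36.4 MPa = 36400 kPa.
S_e = q·B·(1−ν²)/E_s · I_f  ⇒  q = S_e·E_s / (B·(1−ν²)·I_f).
q = 0.0089 × 36400 / (2 × 0.8844 × 0.83) = 220.7 kPa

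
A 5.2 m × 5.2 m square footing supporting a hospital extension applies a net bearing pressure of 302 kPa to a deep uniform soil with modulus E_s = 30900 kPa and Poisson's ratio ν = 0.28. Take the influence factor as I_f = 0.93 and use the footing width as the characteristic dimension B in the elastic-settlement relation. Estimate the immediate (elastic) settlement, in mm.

Immediate (elastic) settlement: S_e = q·B·(1−ν²)/E_s · I_f.
S_e = 302 × 5.2 × (1 − 0.28²) / 30900 × 0.93
    = 302 × 5.2 × 0.9216 / 30900 × 0.93
    = 0.04356 m = 43.56 mm

S_e ≈ 43.6 mm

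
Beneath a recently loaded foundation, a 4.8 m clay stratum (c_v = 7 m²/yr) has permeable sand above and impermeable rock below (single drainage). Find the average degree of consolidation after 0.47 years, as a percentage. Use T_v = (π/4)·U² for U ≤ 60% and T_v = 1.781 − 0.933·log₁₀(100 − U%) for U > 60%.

U ≈ 42.6 %

Drainage path length: H_d = H = 4.8 m (single drainage).
T_v = c_v·t/H_d² = 7×0.47/4.8² = 0.1428.
T_v = 0.1428 corresponds to the U ≤ 60% branch:
U = √(4T_v/π) = 0.4264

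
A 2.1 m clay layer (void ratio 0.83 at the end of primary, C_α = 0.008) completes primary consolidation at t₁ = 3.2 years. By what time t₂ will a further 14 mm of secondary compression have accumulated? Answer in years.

t₂ ≈ 107 years

S_s = C_α·H/(1+e_p)·log₁₀(t₂/t₁) ⇒ log₁₀(t₂/t₁) = S_s·(1+e_p)/(C_α·H).
log₁₀(t₂/t₁) = 0.014 × (1+0.83) / (0.008×2.1) = 1.525
t₂ = t₁ × 10^1.525 = 3.2 × 33.5 = 107.2 years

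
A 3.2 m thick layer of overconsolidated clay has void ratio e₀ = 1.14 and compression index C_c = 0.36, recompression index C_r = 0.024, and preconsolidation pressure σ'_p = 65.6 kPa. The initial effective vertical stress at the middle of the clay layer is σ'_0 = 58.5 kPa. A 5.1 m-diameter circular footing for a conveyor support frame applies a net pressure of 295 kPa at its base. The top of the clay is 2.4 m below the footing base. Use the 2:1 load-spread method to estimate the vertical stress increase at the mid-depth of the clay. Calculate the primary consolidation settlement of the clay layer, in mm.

Mid-depth of clay below the footing base: z = 2.4 + 3.2/2 = 4 m.
Stress increase at mid-clay by the 2:1 spreading method:
Δσ ≈ qD²/(D+z)² = 295×5.1²/(5.1+4)² = 92.657 kPa
Final effective stress: σ'_f = 58.5 + 92.657 = 151.16 kPa.
σ'_f = 151.16 > σ'_p = 65.6 kPa, so the stress path crosses the preconsolidation pressure — recompression up to σ'_p, then virgin compression beyond:
S_c = H/(1+e₀)·[C_r·log₁₀(σ'_p/σ'_0) + C_c·log₁₀(σ'_f/σ'_p)]
    = 3.2/2.14 × [0.024×log₁₀(65.6/58.5) + 0.36×log₁₀(151.16/65.6)]
    = 1.4953 × [0.001194 + 0.13051] = 0.1969 m

S_c ≈ 197 mm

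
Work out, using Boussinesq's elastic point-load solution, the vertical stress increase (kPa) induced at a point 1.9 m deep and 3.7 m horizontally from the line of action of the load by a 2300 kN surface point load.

Δσ_z ≈ 6.05 kPa

Boussinesq vertical stress below a point load on an elastic half-space:
Δσ_z = 3P/(2πz²) · [1 + (r/z)²]^(−5/2)
r/z = 3.7/1.9 = 1.9474; [1+(r/z)²]^(−5/2) = 0.019891.
Δσ_z = 3×2300/(2π×1.9²) × 0.019891 = 304.2 × 0.019891 = 6.051 kPa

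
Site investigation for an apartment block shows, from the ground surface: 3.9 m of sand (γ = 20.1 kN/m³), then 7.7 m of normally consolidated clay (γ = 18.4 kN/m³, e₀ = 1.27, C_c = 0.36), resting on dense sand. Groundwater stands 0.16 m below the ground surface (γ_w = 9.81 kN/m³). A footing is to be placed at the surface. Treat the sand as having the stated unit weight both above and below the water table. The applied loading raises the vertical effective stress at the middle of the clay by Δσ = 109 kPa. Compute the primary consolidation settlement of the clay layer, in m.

Mid-depth of clay below the ground surface: z = 3.9 + 7.7/2 = 7.75 m.
Total vertical stress at mid-clay: σ_v = 20.1×3.9 + 18.4×3.85 = 149.23 kPa.
Pore pressure: u = 9.81×(7.75 − 0.16) = 74.458 kPa.
Initial effective stress: σ'_0 = σ_v − u = 149.23 − 74.458 = 74.772 kPa.
Final effective stress: σ'_f = σ'_0 + Δσ = 74.772 + 109 = 183.77 kPa.
Normally consolidated clay, so the full stress increment lies on the virgin compression line:
S_c = C_c·H/(1+e₀)·log₁₀(σ'_f/σ'_0) = 0.36×7.7/(1+1.27)×log₁₀(183.77/74.772)
    = 1.2211 × 0.39054 = 0.4769 m

S_c ≈ 0.477 m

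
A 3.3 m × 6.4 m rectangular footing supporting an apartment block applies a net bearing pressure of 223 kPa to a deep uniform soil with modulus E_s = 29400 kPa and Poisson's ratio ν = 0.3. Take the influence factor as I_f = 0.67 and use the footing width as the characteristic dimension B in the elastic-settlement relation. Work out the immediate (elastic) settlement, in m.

Immediate (elastic) settlement: S_e = q·B·(1−ν²)/E_s · I_f.
S_e = 223 × 3.3 × (1 − 0.3²) / 29400 × 0.67
    = 223 × 3.3 × 0.91 / 29400 × 0.67
    = 0.01526 m

S_e ≈ 0.0153 m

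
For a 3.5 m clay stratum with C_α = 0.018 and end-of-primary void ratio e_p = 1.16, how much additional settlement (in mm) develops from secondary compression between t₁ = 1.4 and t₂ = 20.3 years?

Secondary compression: S_s = C_α·H/(1+e_p)·log₁₀(t₂/t₁)
S_s = 0.018×3.5/(1+1.16)×log₁₀(20.3/1.4)
    = 0.02917 × 1.161 = 0.03387 m

S_s ≈ 33.9 mm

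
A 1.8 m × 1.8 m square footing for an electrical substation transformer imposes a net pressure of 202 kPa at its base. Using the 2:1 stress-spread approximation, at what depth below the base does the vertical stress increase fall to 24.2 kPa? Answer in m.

2:1 spreading — at depth z the loaded area has grown by z in each plan dimension:
qB²/(B+z)² = Δσ_z ⇒ z = B(√(q/Δσ_z) − 1) = 1.8×(√(202/24.2) − 1) = 3.4 m

z ≈ 3.4 m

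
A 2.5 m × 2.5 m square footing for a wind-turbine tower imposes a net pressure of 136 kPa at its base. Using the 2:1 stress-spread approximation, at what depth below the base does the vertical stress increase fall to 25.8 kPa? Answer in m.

z ≈ 3.24 m

2:1 spreading — at depth z the loaded area has grown by z in each plan dimension:
qB²/(B+z)² = Δσ_z ⇒ z = B(√(q/Δσ_z) − 1) = 2.5×(√(136/25.8) − 1) = 3.24 m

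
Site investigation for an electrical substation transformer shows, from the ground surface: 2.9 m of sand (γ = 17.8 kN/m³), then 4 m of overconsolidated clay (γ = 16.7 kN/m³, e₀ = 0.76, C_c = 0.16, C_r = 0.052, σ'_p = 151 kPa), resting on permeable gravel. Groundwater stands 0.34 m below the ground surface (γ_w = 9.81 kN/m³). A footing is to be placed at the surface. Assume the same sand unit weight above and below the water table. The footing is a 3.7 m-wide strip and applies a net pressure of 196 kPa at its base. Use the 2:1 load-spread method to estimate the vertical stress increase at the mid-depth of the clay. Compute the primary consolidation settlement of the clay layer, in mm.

Mid-depth of clay below the ground surface: z = 2.9 + 4/2 = 4.9 m.
Total vertical stress at mid-clay: σ_v = 17.8×2.9 + 16.7×2 = 85.02 kPa.
Pore pressure: u = 9.81×(4.9 − 0.34) = 44.734 kPa.
Initial effective stress: σ'_0 = σ_v − u = 85.02 − 44.734 = 40.286 kPa.
Stress increase at mid-clay by the 2:1 spreading method:
Δσ = qB/(B+z) = 196×3.7/(3.7+4.9) = 84.326 kPa
Final effective stress: σ'_f = 40.286 + 84.326 = 124.61 kPa.
σ'_f = 124.61 ≤ σ'_p = 151 kPa, so the clay remains overconsolidated and only the recompression index applies:
S_c = C_r·H/(1+e₀)·log₁₀(σ'_f/σ'_0) = 0.052×4/1.76×log₁₀(124.61/40.286)
    = 0.11818 × 0.4904 = 0.05796 m

S_c ≈ 58 mm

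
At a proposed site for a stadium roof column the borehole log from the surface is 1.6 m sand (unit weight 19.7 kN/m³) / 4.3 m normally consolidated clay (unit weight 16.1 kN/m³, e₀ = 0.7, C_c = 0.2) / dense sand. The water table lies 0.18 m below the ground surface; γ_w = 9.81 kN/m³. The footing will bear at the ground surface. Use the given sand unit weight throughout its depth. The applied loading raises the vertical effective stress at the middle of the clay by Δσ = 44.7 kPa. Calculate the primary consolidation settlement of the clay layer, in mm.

Mid-depth of clay below the ground surface: z = 1.6 + 4.3/2 = 3.75 m.
Total vertical stress at mid-clay: σ_v = 19.7×1.6 + 16.1×2.15 = 66.135 kPa.
Pore pressure: u = 9.81×(3.75 − 0.18) = 35.022 kPa.
Initial effective stress: σ'_0 = σ_v − u = 66.135 − 35.022 = 31.113 kPa.
Final effective stress: σ'_f = σ'_0 + Δσ = 31.113 + 44.7 = 75.813 kPa.
Normally consolidated clay, so the full stress increment lies on the virgin compression line:
S_c = C_c·H/(1+e₀)·log₁₀(σ'_f/σ'_0) = 0.2×4.3/(1+0.7)×log₁₀(75.813/31.113)
    = 0.50588 × 0.3868 = 0.1957 m

S_c ≈ 196 mm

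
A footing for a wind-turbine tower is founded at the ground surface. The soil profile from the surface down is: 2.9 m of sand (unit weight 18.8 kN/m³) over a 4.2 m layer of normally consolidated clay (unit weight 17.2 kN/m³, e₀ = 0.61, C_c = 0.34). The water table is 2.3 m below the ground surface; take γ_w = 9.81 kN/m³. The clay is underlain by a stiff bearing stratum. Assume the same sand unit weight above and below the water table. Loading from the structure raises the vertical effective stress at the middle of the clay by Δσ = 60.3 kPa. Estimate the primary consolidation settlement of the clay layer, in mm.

S_c ≈ 255 mm

Mid-depth of clay below the ground surface: z = 2.9 + 4.2/2 = 5 m.
Total vertical stress at mid-clay: σ_v = 18.8×2.9 + 17.2×2.1 = 90.64 kPa.
Pore pressure: u = 9.81×(5 − 2.3) = 26.487 kPa.
Initial effective stress: σ'_0 = σ_v − u = 90.64 − 26.487 = 64.153 kPa.
Final effective stress: σ'_f = σ'_0 + Δσ = 64.153 + 60.3 = 124.45 kPa.
Normally consolidated clay, so the full stress increment lies on the virgin compression line:
S_c = C_c·H/(1+e₀)·log₁₀(σ'_f/σ'_0) = 0.34×4.2/(1+0.61)×log₁₀(124.45/64.153)
    = 0.88696 × 0.28778 = 0.2552 m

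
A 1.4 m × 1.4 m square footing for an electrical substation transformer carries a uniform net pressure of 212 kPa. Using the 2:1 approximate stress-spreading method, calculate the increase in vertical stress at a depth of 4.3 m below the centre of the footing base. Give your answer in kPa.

By the 2:1 method the load spreads at 1 horizontal : 2 vertical, so at depth z the loaded area has grown by z in each plan dimension:
Δσ = qBL/((B+z)(L+z)) = 212×1.4×1.4/((1.4+4.3)(1.4+4.3)) = 12.789 kPa

Δσ_z ≈ 12.8 kPa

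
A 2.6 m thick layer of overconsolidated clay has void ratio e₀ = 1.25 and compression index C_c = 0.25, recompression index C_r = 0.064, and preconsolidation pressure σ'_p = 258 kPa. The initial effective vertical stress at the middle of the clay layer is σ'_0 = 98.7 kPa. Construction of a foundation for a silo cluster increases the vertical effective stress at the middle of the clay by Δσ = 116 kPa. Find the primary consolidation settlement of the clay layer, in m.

S_c ≈ 0.025 m

Final effective stress: σ'_f = 98.7 + 116 = 214.7 kPa.
σ'_f = 214.7 ≤ σ'_p = 258 kPa, so the clay remains overconsolidated and only the recompression index applies:
S_c = C_r·H/(1+e₀)·log₁₀(σ'_f/σ'_0) = 0.064×2.6/2.25×log₁₀(214.7/98.7)
    = 0.073958 × 0.33751 = 0.02496 m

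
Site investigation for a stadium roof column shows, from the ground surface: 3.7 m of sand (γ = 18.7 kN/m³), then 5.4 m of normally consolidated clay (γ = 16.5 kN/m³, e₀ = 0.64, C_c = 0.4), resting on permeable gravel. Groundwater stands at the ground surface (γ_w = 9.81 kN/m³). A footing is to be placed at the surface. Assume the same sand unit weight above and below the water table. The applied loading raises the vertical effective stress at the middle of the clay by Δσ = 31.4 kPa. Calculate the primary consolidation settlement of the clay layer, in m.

S_c ≈ 0.275 m

Mid-depth of clay below the ground surface: z = 3.7 + 5.4/2 = 6.4 m.
Total vertical stress at mid-clay: σ_v = 18.7×3.7 + 16.5×2.7 = 113.74 kPa.
Pore pressure: u = 9.81×(6.4 − 0) = 62.784 kPa.
Initial effective stress: σ'_0 = σ_v − u = 113.74 − 62.784 = 50.956 kPa.
Final effective stress: σ'_f = σ'_0 + Δσ = 50.956 + 31.4 = 82.356 kPa.
Normally consolidated clay, so the full stress increment lies on the virgin compression line:
S_c = C_c·H/(1+e₀)·log₁₀(σ'_f/σ'_0) = 0.4×5.4/(1+0.64)×log₁₀(82.356/50.956)
    = 1.3171 × 0.2085 = 0.2746 m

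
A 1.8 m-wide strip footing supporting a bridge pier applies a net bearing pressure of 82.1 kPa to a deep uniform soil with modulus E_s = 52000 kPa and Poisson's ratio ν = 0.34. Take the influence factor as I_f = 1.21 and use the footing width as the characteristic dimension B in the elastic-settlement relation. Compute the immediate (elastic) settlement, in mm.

S_e ≈ 3.04 mm

Immediate (elastic) settlement: S_e = q·B·(1−ν²)/E_s · I_f.
S_e = 82.1 × 1.8 × (1 − 0.34²) / 52000 × 1.21
    = 82.1 × 1.8 × 0.8844 / 52000 × 1.21
    = 0.003041 m = 3.041 mm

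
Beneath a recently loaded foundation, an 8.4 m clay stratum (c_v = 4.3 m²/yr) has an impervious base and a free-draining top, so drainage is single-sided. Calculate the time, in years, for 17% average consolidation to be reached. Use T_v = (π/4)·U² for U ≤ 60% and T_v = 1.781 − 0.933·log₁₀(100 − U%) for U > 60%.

Drainage path length: H_d = H = 8.4 m (single drainage).
U ≤ 60%: T_v = (π/4)·U² = (π/4)×0.17² = 0.022698.
t = T_v·H_d²/c_v = 0.022698×8.4²/4.3 = 0.3725 years.

t ≈ 0.372 years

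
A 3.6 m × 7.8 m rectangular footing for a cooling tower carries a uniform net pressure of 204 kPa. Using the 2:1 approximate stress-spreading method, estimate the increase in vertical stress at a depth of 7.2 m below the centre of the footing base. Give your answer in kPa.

By the 2:1 method the load spreads at 1 horizontal : 2 vertical, so at depth z the loaded area has grown by z in each plan dimension:
Δσ = qBL/((B+z)(L+z)) = 204×3.6×7.8/((3.6+7.2)(7.8+7.2)) = 35.36 kPa

Δσ_z ≈ 35.4 kPa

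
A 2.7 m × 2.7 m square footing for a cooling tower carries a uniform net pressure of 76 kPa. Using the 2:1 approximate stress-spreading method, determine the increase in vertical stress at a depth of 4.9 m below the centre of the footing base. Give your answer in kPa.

By the 2:1 method the load spreads at 1 horizontal : 2 vertical, so at depth z the loaded area has grown by z in each plan dimension:
Δσ = qBL/((B+z)(L+z)) = 76×2.7×2.7/((2.7+4.9)(2.7+4.9)) = 9.5921 kPa

Δσ_z ≈ 9.59 kPa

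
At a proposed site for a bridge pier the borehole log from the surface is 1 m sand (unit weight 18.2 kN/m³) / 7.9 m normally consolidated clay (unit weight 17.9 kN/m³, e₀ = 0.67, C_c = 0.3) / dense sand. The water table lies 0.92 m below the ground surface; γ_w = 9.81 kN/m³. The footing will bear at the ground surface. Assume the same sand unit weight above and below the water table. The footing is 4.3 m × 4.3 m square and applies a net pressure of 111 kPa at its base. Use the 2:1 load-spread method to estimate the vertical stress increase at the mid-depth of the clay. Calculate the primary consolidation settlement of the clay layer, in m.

S_c ≈ 0.244 m

Mid-depth of clay below the ground surface: z = 1 + 7.9/2 = 4.95 m.
Total vertical stress at mid-clay: σ_v = 18.2×1 + 17.9×3.95 = 88.905 kPa.
Pore pressure: u = 9.81×(4.95 − 0.92) = 39.534 kPa.
Initial effective stress: σ'_0 = σ_v − u = 88.905 − 39.534 = 49.371 kPa.
Stress increase at mid-clay by the 2:1 spreading method:
Δσ = qBL/((B+z)(L+z)) = 111×4.3×4.3/((4.3+4.95)(4.3+4.95)) = 23.987 kPa
Final effective stress: σ'_f = σ'_0 + Δσ = 49.371 + 23.987 = 73.358 kPa.
Normally consolidated clay, so the full stress increment lies on the virgin compression line:
S_c = C_c·H/(1+e₀)·log₁₀(σ'_f/σ'_0) = 0.3×7.9/(1+0.67)×log₁₀(73.358/49.371)
    = 1.4192 × 0.17198 = 0.2441 m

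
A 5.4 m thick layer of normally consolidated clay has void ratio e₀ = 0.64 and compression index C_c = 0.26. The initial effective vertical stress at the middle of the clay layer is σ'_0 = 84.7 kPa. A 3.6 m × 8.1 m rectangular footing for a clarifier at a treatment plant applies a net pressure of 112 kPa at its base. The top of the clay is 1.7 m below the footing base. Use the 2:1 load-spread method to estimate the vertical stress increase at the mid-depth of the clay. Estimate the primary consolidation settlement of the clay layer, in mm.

S_c ≈ 121 mm

Mid-depth of clay below the footing base: z = 1.7 + 5.4/2 = 4.4 m.
Stress increase at mid-clay by the 2:1 spreading method:
Δσ = qBL/((B+z)(L+z)) = 112×3.6×8.1/((3.6+4.4)(8.1+4.4)) = 32.659 kPa
Final effective stress: σ'_f = σ'_0 + Δσ = 84.7 + 32.659 = 117.36 kPa.
Normally consolidated clay, so the full stress increment lies on the virgin compression line:
S_c = C_c·H/(1+e₀)·log₁₀(σ'_f/σ'_0) = 0.26×5.4/(1+0.64)×log₁₀(117.36/84.7)
    = 0.8561 × 0.14164 = 0.1213 m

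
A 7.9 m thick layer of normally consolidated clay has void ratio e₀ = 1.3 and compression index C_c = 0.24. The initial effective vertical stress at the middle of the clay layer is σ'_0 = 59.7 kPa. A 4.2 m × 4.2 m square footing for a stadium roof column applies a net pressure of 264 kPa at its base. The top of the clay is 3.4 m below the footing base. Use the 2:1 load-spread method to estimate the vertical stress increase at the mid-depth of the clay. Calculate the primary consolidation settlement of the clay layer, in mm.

S_c ≈ 165 mm

Mid-depth of clay below the footing base: z = 3.4 + 7.9/2 = 7.35 m.
Stress increase at mid-clay by the 2:1 spreading method:
Δσ = qBL/((B+z)(L+z)) = 264×4.2×4.2/((4.2+7.35)(4.2+7.35)) = 34.909 kPa
Final effective stress: σ'_f = σ'_0 + Δσ = 59.7 + 34.909 = 94.609 kPa.
Normally consolidated clay, so the full stress increment lies on the virgin compression line:
S_c = C_c·H/(1+e₀)·log₁₀(σ'_f/σ'_0) = 0.24×7.9/(1+1.3)×log₁₀(94.609/59.7)
    = 0.82435 × 0.19996 = 0.1648 m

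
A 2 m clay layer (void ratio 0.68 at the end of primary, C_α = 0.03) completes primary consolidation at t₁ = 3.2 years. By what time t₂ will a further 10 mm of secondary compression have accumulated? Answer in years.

S_s = C_α·H/(1+e_p)·log₁₀(t₂/t₁) ⇒ log₁₀(t₂/t₁) = S_s·(1+e_p)/(C_α·H).
log₁₀(t₂/t₁) = 0.01 × (1+0.68) / (0.03×2) = 0.28
t₂ = t₁ × 10^0.28 = 3.2 × 1.905 = 6.097 years

t₂ ≈ 6.1 years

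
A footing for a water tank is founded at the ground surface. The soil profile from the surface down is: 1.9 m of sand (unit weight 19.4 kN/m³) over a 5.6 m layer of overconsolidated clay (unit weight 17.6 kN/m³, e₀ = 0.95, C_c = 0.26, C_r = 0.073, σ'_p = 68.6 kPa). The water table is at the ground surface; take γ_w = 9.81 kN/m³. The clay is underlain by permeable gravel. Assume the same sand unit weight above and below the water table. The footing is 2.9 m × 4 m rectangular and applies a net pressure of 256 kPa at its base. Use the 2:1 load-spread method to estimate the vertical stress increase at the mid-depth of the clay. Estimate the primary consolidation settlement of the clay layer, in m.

Mid-depth of clay below the ground surface: z = 1.9 + 5.6/2 = 4.7 m.
Total vertical stress at mid-clay: σ_v = 19.4×1.9 + 17.6×2.8 = 86.14 kPa.
Pore pressure: u = 9.81×(4.7 − 0) = 46.107 kPa.
Initial effective stress: σ'_0 = σ_v − u = 86.14 − 46.107 = 40.033 kPa.
Stress increase at mid-clay by the 2:1 spreading method:
Δσ = qBL/((B+z)(L+z)) = 256×2.9×4/((2.9+4.7)(4+4.7)) = 44.912 kPa
Final effective stress: σ'_f = 40.033 + 44.912 = 84.945 kPa.
σ'_f = 84.945 > σ'_p = 68.6 kPa, so the stress path crosses the preconsolidation pressure — recompression up to σ'_p, then virgin compression beyond:
S_c = H/(1+e₀)·[C_r·log₁₀(σ'_p/σ'_0) + C_c·log₁₀(σ'_f/σ'_p)]
    = 5.6/1.95 × [0.073×log₁₀(68.6/40.033) + 0.26×log₁₀(84.945/68.6)]
    = 2.8718 × [0.017075 + 0.024132] = 0.1183 m

S_c ≈ 0.118 m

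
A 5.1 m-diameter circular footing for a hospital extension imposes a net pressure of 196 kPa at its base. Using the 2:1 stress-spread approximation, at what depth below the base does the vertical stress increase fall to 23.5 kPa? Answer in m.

2:1 spreading — at depth z the loaded area has grown by z in each plan dimension:
qD²/(D+z)² = Δσ_z ⇒ z = D(√(q/Δσ_z) − 1) = 5.1×(√(196/23.5) − 1) = 9.629 m

z ≈ 9.63 m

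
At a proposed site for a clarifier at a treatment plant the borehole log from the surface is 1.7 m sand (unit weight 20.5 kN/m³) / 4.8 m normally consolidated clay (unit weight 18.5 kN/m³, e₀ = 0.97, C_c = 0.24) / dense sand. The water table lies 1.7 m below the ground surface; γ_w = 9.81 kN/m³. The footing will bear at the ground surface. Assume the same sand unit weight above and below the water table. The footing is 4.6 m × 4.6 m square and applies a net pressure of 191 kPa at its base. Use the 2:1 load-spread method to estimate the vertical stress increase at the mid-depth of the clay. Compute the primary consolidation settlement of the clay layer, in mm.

Mid-depth of clay below the ground surface: z = 1.7 + 4.8/2 = 4.1 m.
Total vertical stress at mid-clay: σ_v = 20.5×1.7 + 18.5×2.4 = 79.25 kPa.
Pore pressure: u = 9.81×(4.1 − 1.7) = 23.544 kPa.
Initial effective stress: σ'_0 = σ_v − u = 79.25 − 23.544 = 55.706 kPa.
Stress increase at mid-clay by the 2:1 spreading method:
Δσ = qBL/((B+z)(L+z)) = 191×4.6×4.6/((4.6+4.1)(4.6+4.1)) = 53.396 kPa
Final effective stress: σ'_f = σ'_0 + Δσ = 55.706 + 53.396 = 109.1 kPa.
Normally consolidated clay, so the full stress increment lies on the virgin compression line:
S_c = C_c·H/(1+e₀)·log₁₀(σ'_f/σ'_0) = 0.24×4.8/(1+0.97)×log₁₀(109.1/55.706)
    = 0.58477 × 0.29192 = 0.1707 m

S_c ≈ 171 mm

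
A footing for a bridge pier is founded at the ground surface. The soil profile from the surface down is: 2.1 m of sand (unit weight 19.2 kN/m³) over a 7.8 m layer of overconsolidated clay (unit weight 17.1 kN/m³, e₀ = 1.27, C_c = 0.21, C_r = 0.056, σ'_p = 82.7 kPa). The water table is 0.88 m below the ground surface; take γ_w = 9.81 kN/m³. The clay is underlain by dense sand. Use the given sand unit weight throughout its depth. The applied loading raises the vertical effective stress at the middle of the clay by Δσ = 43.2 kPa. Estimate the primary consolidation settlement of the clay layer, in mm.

S_c ≈ 90.9 mm

Mid-depth of clay below the ground surface: z = 2.1 + 7.8/2 = 6 m.
Total vertical stress at mid-clay: σ_v = 19.2×2.1 + 17.1×3.9 = 107.01 kPa.
Pore pressure: u = 9.81×(6 − 0.88) = 50.227 kPa.
Initial effective stress: σ'_0 = σ_v − u = 107.01 − 50.227 = 56.783 kPa.
Final effective stress: σ'_f = 56.783 + 43.2 = 99.983 kPa.
σ'_f = 99.983 > σ'_p = 82.7 kPa, so the stress path crosses the preconsolidation pressure — recompression up to σ'_p, then virgin compression beyond:
S_c = H/(1+e₀)·[C_r·log₁₀(σ'_p/σ'_0) + C_c·log₁₀(σ'_f/σ'_p)]
    = 7.8/2.27 × [0.056×log₁₀(82.7/56.783) + 0.21×log₁₀(99.983/82.7)]
    = 3.4361 × [0.0091441 + 0.017308] = 0.09089 m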